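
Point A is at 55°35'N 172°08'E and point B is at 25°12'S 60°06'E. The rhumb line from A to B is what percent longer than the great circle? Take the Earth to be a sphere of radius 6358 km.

Great circle: σ = 2.1449 rad → d_gc = Rσ = 13637.4 km
Rhumb: Δφ = -1.4099, Δλ = -1.9554, Δψ = -1.6268, q = Δφ/Δψ = 0.8667 → d_rh = R√(Δφ²+q²Δλ²) = 14016.1 km
Excess = (14016.1 − 13637.4) / 13637.4 = 378.7 / 13637.4 = 2.78% ≈ 2.8%

2.8%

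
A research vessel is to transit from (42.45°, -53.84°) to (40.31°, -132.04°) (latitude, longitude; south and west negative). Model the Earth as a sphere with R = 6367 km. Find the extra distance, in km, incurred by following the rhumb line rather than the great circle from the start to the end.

243 km

Great circle: cos σ = sin φ₁ sin φ₂ + cos φ₁ cos φ₂ cos Δλ,  σ = 0.9864 rad → d_gc = 6280.4 km
Rhumb line: Δψ = -0.0498, q = Δφ/Δψ = 0.7502, d_rh = R√(Δφ²+q²Δλ²) = 6523.8 km
Excess = 6523.8 − 6280.4 = 243.4 ≈ 243 km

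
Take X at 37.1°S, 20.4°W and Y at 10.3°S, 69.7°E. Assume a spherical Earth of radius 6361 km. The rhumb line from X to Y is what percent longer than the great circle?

2.2%

Great circle: σ = 1.4641 rad → d_gc = Rσ = 9313.2 km
Rhumb: Δφ = +0.4677, Δλ = +1.5725, Δψ = +0.5174, q = Δφ/Δψ = 0.9040 → d_rh = R√(Δφ²+q²Δλ²) = 9519.4 km
Excess = (9519.4 − 9313.2) / 9313.2 = 206.2 / 9313.2 = 2.21% ≈ 2.2%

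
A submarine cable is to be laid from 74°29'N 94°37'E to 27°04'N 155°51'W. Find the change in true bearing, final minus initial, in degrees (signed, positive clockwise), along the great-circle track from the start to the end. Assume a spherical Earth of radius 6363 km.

Initial bearing θ₁ = atan2(sin Δλ cos φ₂, cos φ₁ sin φ₂ − sin φ₁ cos φ₂ cos Δλ) = 64.04°
Final bearing θ₂ = (initial bearing from the destination back to the start) + 180° = 164.33°
Δθ = θ₂ − θ₁ = +100.3°

+100.3°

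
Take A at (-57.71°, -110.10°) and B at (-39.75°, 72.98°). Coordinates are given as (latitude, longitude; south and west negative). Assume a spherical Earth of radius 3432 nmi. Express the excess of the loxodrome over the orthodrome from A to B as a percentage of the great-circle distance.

Great circle: σ = 1.4400 rad → d_gc = Rσ = 4942.1 nmi
Rhumb: Δφ = +0.3135, Δλ = -3.0878, Δψ = +0.4824, q = Δφ/Δψ = 0.6498 → d_rh = R√(Δφ²+q²Δλ²) = 6969.4 nmi
Excess = (6969.4 − 4942.1) / 4942.1 = 2027.3 / 4942.1 = 41.02% ≈ 41.0%

41.0%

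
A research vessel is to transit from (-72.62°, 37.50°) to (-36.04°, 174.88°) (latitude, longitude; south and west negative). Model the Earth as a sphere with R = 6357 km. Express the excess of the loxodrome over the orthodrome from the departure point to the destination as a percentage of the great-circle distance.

20.9%

Great circle: σ = 1.1769 rad → d_gc = Rσ = 7481.8 km
Rhumb: Δφ = +0.6384, Δλ = +2.3977, Δψ = +1.2032, q = Δφ/Δψ = 0.5306 → d_rh = R√(Δφ²+q²Δλ²) = 9049.1 km
Excess = (9049.1 − 7481.8) / 7481.8 = 1567.3 / 7481.8 = 20.948% ≈ 20.9%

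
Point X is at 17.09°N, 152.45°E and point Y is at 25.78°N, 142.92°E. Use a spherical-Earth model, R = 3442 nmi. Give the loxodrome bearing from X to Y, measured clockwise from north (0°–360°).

Meridional parts: M(φ₁)=+0.3028, M(φ₂)=+0.4659 → ΔM = +0.1631;  Δλ = -0.1663 rad
tan C = Δλ / ΔM = -1.0195 → C = 314.45°

314.4°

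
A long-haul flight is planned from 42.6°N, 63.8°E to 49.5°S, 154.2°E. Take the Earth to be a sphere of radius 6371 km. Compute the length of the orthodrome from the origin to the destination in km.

13477 km

Haversine: a = sin²(Δφ/2)+cos φ₁ cos φ₂ sin²(Δλ/2) = 0.75902;  σ = 2·atan2(√a,√(1−a))
σ = 121.201° → d = Rσ = 6371·2.11535 = 13477 km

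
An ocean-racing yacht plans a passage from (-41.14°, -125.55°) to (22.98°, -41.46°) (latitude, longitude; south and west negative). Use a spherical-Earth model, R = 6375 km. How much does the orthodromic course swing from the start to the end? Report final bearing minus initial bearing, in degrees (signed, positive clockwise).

Initial bearing θ₁ = atan2(sin Δλ cos φ₂, cos φ₁ sin φ₂ − sin φ₁ cos φ₂ cos Δλ) = 68.74°
Final bearing θ₂ = (initial bearing from the destination back to the start) + 180° = 49.67°
Δθ = θ₂ − θ₁ = -19.1°

-19.1°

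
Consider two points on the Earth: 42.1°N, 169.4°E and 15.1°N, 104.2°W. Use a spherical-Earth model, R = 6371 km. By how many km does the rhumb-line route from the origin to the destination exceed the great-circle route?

Great circle: cos σ = sin φ₁ sin φ₂ + cos φ₁ cos φ₂ cos Δλ,  σ = 1.3494 rad → d_gc = 8596.8 km
Rhumb line: Δψ = -0.5449, q = Δφ/Δψ = 0.8649, d_rh = R√(Δφ²+q²Δλ²) = 8834.8 km
Excess = 8834.8 − 8596.8 = 238.0 ≈ 238 km

238 km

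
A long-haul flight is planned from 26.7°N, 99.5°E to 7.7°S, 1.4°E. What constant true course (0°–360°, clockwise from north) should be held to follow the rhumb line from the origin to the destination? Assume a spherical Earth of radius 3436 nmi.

250.1°

Δψ = ln[tan(π/4+φ₂/2)/tan(π/4+φ₁/2)] = -0.6186
Δλ = -1.7122 rad (taken the short way round)
course = atan2(Δλ, Δψ) = 250.13°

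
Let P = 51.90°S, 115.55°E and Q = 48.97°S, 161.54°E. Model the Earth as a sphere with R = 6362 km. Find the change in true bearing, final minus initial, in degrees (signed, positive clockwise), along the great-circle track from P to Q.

At departure: θ₁ = atan2(sin Δλ cos φ₂, cos φ₁ sin φ₂ − sin φ₁ cos φ₂ cos Δλ) = 102.72°
At arrival: θ₂ = atan2(sin Δλ cos φ₁, −cos φ₂ sin φ₁ + sin φ₂ cos φ₁ cos Δλ) = 66.48°
Δθ = θ₂ − θ₁ = -36.2°

-36.2°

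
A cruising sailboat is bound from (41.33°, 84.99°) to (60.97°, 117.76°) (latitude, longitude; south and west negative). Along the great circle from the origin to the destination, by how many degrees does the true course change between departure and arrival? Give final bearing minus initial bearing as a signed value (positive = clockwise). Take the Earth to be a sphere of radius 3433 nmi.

At departure: θ₁ = atan2(sin Δλ cos φ₂, cos φ₁ sin φ₂ − sin φ₁ cos φ₂ cos Δλ) = 34.16°
At arrival: θ₂ = atan2(sin Δλ cos φ₁, −cos φ₂ sin φ₁ + sin φ₂ cos φ₁ cos Δλ) = 60.32°
Δθ = θ₂ − θ₁ = +26.2°

+26.2°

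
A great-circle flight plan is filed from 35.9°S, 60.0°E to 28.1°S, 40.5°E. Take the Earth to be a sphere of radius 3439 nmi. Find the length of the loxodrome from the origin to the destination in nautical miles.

1096 nmi

Δψ = ln[tan(π/4+φ₂/2)/tan(π/4+φ₁/2)] = +0.1607;  Δφ = +0.1361 rad,  Δλ = -0.3403 rad
q = Δφ/Δψ = 0.8469
d = R·√(Δφ² + q²Δλ²) = 3439·0.31876 = 1096 nmi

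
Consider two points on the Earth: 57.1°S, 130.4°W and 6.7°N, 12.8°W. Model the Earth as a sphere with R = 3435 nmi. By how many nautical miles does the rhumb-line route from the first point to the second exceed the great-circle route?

Great circle: cos σ = sin φ₁ sin φ₂ + cos φ₁ cos φ₂ cos Δλ,  σ = 1.9261 rad → d_gc = 6616.2 nmi
Rhumb line: Δψ = +1.3371, q = Δφ/Δψ = 0.8328, d_rh = R√(Δφ²+q²Δλ²) = 7007.5 nmi
Excess = 7007.5 − 6616.2 = 391.3 ≈ 391 nmi

391 nmi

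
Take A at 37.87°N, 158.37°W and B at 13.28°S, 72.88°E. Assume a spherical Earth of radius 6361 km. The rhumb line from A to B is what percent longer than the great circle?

Great circle: σ = 2.2420 rad → d_gc = Rσ = 14261.2 km
Rhumb: Δφ = -0.8927, Δλ = -2.2471, Δψ = -0.9490, q = Δφ/Δψ = 0.9407 → d_rh = R√(Δφ²+q²Δλ²) = 14596.4 km
Excess = (14596.4 − 14261.2) / 14261.2 = 335.2 / 14261.2 = 2.3504% ≈ 2.4%

2.4%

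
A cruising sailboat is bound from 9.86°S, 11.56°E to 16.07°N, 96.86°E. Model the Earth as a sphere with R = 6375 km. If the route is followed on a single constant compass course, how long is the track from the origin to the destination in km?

Δψ = ln[tan(π/4+φ₂/2)/tan(π/4+φ₁/2)] = +0.4572;  Δφ = +0.4526 rad,  Δλ = +1.4888 rad
q = Δφ/Δψ = 0.9899
d = R·√(Δφ² + q²Δλ²) = 6375·1.54168 = 9828 km

9828 km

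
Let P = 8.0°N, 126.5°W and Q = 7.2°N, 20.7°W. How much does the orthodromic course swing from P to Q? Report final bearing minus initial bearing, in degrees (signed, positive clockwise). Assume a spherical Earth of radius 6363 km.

Initial bearing θ₁ = atan2(sin Δλ cos φ₂, cos φ₁ sin φ₂ − sin φ₁ cos φ₂ cos Δλ) = 80.39°
Final bearing θ₂ = (initial bearing from the destination back to the start) + 180° = 100.22°
Δθ = θ₂ − θ₁ = +19.8°

+19.8°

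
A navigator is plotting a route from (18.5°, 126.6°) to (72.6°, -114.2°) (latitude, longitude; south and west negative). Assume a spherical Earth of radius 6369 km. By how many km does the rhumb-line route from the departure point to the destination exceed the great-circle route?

Great circle: cos σ = sin φ₁ sin φ₂ + cos φ₁ cos φ₂ cos Δλ,  σ = 1.4056 rad → d_gc = 8952.3 km
Rhumb line: Δψ = +1.5485, q = Δφ/Δψ = 0.6098, d_rh = R√(Δφ²+q²Δλ²) = 10071.9 km
Excess = 10071.9 − 8952.3 = 1119.6 ≈ 1120 km

1120 km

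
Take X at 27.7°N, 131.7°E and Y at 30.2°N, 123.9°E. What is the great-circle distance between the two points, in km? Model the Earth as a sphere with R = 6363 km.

Haversine: a = sin²(Δφ/2)+cos φ₁ cos φ₂ sin²(Δλ/2) = 0.00402;  σ = 2·atan2(√a,√(1−a))
σ = 7.267° → d = Rσ = 6363·0.12683 = 807 km

807 km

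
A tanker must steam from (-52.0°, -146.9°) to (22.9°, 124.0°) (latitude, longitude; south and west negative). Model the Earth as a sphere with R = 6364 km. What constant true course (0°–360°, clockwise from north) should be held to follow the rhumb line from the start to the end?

Δψ = ln[tan(π/4+φ₂/2)/tan(π/4+φ₁/2)] = +1.4769
Δλ = -1.5551 rad (taken the short way round)
course = atan2(Δλ, Δψ) = 313.52°

313.5°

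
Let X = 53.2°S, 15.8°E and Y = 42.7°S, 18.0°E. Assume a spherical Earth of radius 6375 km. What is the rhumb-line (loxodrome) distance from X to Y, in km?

1180 km

Δψ = ln[tan(π/4+φ₂/2)/tan(π/4+φ₁/2)] = +0.2749;  Δφ = +0.1833 rad,  Δλ = +0.0384 rad
q = Δφ/Δψ = 0.6665
d = R·√(Δφ² + q²Δλ²) = 6375·0.18504 = 1180 km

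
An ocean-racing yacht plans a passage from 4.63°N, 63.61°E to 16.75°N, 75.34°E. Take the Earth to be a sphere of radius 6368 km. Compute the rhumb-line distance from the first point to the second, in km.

Δψ = ln[tan(π/4+φ₂/2)/tan(π/4+φ₁/2)] = +0.2157;  Δφ = +0.2115 rad,  Δλ = +0.2047 rad
q = Δφ/Δψ = 0.9807
d = R·√(Δφ² + q²Δλ²) = 6368·0.29164 = 1857 km

1857 km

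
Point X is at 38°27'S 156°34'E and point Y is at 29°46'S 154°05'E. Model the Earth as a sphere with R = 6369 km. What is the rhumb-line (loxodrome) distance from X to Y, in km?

992 km

Rhumb course C = atan2(Δλ, Δψ) with Δψ = ln[tan(π/4+φ₂/2)/tan(π/4+φ₁/2)] = +0.1834, Δλ = -0.0433 → C = 346.70°
d = R·|Δφ| / |cos C| = 6369·0.15155 / 0.97319 = 992 km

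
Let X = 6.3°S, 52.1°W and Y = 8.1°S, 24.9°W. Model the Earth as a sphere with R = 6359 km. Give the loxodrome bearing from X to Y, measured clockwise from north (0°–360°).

93.8°

Δψ = ln[tan(π/4+φ₂/2)/tan(π/4+φ₁/2)] = -0.0317
Δλ = +0.4747 rad (taken the short way round)
course = atan2(Δλ, Δψ) = 93.82°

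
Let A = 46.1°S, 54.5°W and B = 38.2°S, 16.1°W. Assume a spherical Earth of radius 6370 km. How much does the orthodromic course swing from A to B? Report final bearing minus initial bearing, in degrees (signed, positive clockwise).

-26.4°

Initial bearing θ₁ = atan2(sin Δλ cos φ₂, cos φ₁ sin φ₂ − sin φ₁ cos φ₂ cos Δλ) = 88.24°
Final bearing θ₂ = (initial bearing from the destination back to the start) + 180° = 61.88°
Δθ = θ₂ − θ₁ = -26.4°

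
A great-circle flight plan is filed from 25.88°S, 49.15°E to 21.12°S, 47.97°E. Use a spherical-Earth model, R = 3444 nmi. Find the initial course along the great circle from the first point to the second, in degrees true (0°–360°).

N = sin Δλ·cos φ₂ = -0.0192;  D = cos φ₁ sin φ₂ − sin φ₁ cos φ₂ cos Δλ = +0.0829
initial course = atan2(N, D) = 346.95°

347.0°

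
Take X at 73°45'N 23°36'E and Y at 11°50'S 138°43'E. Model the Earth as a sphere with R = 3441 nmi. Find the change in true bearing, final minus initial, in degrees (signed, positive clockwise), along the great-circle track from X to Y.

+95.6°

Initial bearing θ₁ = atan2(sin Δλ cos φ₂, cos φ₁ sin φ₂ − sin φ₁ cos φ₂ cos Δλ) = 68.93°
Final bearing θ₂ = (initial bearing from the destination back to the start) + 180° = 164.53°
Δθ = θ₂ − θ₁ = +95.6°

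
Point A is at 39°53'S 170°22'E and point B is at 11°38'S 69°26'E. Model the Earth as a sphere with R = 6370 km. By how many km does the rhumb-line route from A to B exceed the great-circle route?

Great circle: cos σ = sin φ₁ sin φ₂ + cos φ₁ cos φ₂ cos Δλ,  σ = 1.5840 rad → d_gc = 10090.4 km
Rhumb line: Δψ = +0.5558, q = Δφ/Δψ = 0.8871, d_rh = R√(Δφ²+q²Δλ²) = 10438.4 km
Excess = 10438.4 − 10090.4 = 348.0 ≈ 348 km

348 km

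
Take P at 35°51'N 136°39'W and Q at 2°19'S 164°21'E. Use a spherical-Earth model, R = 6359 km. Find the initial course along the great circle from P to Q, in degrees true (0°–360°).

θ = atan2( sin Δλ·cos φ₂ ,  cos φ₁ sin φ₂ − sin φ₁ cos φ₂ cos Δλ )
  = atan2(-0.8565, -0.3342) = 248.69°

248.7°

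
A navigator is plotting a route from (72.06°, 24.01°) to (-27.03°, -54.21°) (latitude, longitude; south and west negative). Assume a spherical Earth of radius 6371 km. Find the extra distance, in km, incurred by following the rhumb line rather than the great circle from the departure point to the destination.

296 km

Great circle: cos σ = sin φ₁ sin φ₂ + cos φ₁ cos φ₂ cos Δλ,  σ = 1.9566 rad → d_gc = 12465.8 km
Rhumb line: Δψ = -2.3364, q = Δφ/Δψ = 0.7402, d_rh = R√(Δφ²+q²Δλ²) = 12761.4 km
Excess = 12761.4 − 12465.8 = 295.6 ≈ 296 km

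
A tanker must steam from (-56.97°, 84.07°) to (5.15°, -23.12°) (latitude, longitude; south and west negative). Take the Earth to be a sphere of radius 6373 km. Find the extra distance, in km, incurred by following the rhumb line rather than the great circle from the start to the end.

546 km

Great circle: cos σ = sin φ₁ sin φ₂ + cos φ₁ cos φ₂ cos Δλ,  σ = 1.8087 rad → d_gc = 11527.1 km
Rhumb line: Δψ = +1.3057, q = Δφ/Δψ = 0.8303, d_rh = R√(Δφ²+q²Δλ²) = 12072.8 km
Excess = 12072.8 − 11527.1 = 545.7 ≈ 546 km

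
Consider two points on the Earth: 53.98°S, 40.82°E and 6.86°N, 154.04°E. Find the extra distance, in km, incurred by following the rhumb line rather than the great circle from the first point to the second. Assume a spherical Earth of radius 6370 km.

Great circle: cos σ = sin φ₁ sin φ₂ + cos φ₁ cos φ₂ cos Δλ,  σ = 1.9037 rad → d_gc = 12126.65 km
Rhumb line: Δψ = +1.2436, q = Δφ/Δψ = 0.8539, d_rh = R√(Δφ²+q²Δλ²) = 12699.24 km
Excess = 12699.24 − 12126.65 = 572.59 ≈ 573 km

573 km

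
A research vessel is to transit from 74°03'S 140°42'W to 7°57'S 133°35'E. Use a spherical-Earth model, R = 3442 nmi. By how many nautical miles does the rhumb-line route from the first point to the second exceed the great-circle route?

256 nmi

Great circle: cos σ = sin φ₁ sin φ₂ + cos φ₁ cos φ₂ cos Δλ,  σ = 1.4169 rad → d_gc = 4876.9 nmi
Rhumb line: Δψ = +1.8262, q = Δφ/Δψ = 0.6317, d_rh = R√(Δφ²+q²Δλ²) = 5133.2 nmi
Excess = 5133.2 − 4876.9 = 256.3 ≈ 256 nmi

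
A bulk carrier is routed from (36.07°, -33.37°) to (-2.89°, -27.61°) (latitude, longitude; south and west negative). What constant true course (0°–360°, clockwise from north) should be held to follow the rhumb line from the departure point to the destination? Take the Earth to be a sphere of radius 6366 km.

Δψ = ln[tan(π/4+φ₂/2)/tan(π/4+φ₁/2)] = -0.7262
Δλ = +0.1005 rad (taken the short way round)
course = atan2(Δλ, Δψ) = 172.12°

172.1°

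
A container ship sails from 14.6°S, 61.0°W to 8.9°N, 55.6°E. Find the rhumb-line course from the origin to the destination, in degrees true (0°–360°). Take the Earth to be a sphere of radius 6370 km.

Meridional parts: M(φ₁)=-0.2576, M(φ₂)=+0.1560 → ΔM = +0.4136;  Δλ = +2.0351 rad
tan C = Δλ / ΔM = +4.9205 → C = 78.51°

78.5°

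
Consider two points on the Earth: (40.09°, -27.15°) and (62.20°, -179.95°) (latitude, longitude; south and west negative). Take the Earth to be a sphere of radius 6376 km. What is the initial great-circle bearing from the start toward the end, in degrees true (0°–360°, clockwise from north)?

347.3°

N = sin Δλ·cos φ₂ = -0.2132;  D = cos φ₁ sin φ₂ − sin φ₁ cos φ₂ cos Δλ = +0.9439
initial course = atan2(N, D) = 347.27°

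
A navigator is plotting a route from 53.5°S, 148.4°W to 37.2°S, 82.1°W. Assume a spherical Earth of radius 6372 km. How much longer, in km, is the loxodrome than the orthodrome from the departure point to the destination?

164 km

Great circle: cos σ = sin φ₁ sin φ₂ + cos φ₁ cos φ₂ cos Δλ,  σ = 0.8279 rad → d_gc = 5275.1 km
Rhumb line: Δψ = +0.4091, q = Δφ/Δψ = 0.6955, d_rh = R√(Δφ²+q²Δλ²) = 5439.0 km
Excess = 5439.0 − 5275.1 = 163.9 ≈ 164 km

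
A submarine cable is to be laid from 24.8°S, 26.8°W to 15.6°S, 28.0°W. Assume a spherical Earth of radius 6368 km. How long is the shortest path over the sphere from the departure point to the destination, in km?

1030 km

cos σ = sin φ₁ sin φ₂ + cos φ₁ cos φ₂ cos Δλ
      = sin(-24.80°)sin(-15.60°) + cos(-24.80°)cos(-15.60°)cos(-1.20°) = 0.9869
σ = 9.268° → d = Rσ = 6368·0.16177 = 1030 km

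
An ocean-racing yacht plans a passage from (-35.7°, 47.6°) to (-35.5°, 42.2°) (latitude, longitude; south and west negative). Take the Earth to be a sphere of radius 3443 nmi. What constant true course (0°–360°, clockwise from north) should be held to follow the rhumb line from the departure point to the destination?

272.6°

Meridional parts: M(φ₁)=-0.6678, M(φ₂)=-0.6635 → ΔM = +0.0043;  Δλ = -0.0942 rad
tan C = Δλ / ΔM = -21.9537 → C = 272.61°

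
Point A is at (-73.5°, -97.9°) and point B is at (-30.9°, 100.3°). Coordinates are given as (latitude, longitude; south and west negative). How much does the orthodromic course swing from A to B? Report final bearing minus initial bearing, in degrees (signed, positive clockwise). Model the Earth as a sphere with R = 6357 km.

+158.6°

At departure: θ₁ = atan2(sin Δλ cos φ₂, cos φ₁ sin φ₂ − sin φ₁ cos φ₂ cos Δλ) = 196.12°
At arrival: θ₂ = atan2(sin Δλ cos φ₁, −cos φ₂ sin φ₁ + sin φ₂ cos φ₁ cos Δλ) = 354.73°
Δθ = θ₂ − θ₁ = +158.6°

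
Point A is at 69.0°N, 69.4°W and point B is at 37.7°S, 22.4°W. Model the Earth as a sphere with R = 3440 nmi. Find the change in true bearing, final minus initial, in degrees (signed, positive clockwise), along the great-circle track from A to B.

+22.2°

Initial bearing θ₁ = atan2(sin Δλ cos φ₂, cos φ₁ sin φ₂ − sin φ₁ cos φ₂ cos Δλ) = 141.32°
Final bearing θ₂ = (initial bearing from the destination back to the start) + 180° = 163.56°
Δθ = θ₂ − θ₁ = +22.2°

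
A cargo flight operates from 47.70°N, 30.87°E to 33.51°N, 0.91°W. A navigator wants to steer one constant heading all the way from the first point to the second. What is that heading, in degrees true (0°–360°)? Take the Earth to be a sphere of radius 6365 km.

239.4°

Δψ = ln[tan(π/4+φ₂/2)/tan(π/4+φ₁/2)] = -0.3283
Δλ = -0.5547 rad (taken the short way round)
course = atan2(Δλ, Δψ) = 239.38°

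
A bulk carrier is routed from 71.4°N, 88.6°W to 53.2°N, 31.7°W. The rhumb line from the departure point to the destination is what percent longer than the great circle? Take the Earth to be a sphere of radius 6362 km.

3.3%

Great circle: σ = 0.5291 rad → d_gc = Rσ = 3366.3 km
Rhumb: Δφ = -0.3176, Δλ = +0.9931, Δψ = -0.7087, q = Δφ/Δψ = 0.4482 → d_rh = R√(Δφ²+q²Δλ²) = 3478.9 km
Excess = (3478.9 − 3366.3) / 3366.3 = 112.6 / 3366.3 = 3.34% ≈ 3.3%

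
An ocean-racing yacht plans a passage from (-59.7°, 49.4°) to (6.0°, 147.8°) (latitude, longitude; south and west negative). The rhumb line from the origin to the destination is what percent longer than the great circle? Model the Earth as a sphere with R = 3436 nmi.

Great circle: σ = 1.7351 rad → d_gc = Rσ = 5961.7 nmi
Rhumb: Δφ = +1.1467, Δλ = +1.7174, Δψ = +1.4114, q = Δφ/Δψ = 0.8124 → d_rh = R√(Δφ²+q²Δλ²) = 6205.4 nmi
Excess = (6205.4 − 5961.7) / 5961.7 = 243.7 / 5961.7 = 4.09% ≈ 4.1%

4.1%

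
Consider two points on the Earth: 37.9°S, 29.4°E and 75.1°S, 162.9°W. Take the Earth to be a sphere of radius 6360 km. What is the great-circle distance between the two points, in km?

7405 km

cos σ = sin φ₁ sin φ₂ + cos φ₁ cos φ₂ cos Δλ
      = sin(-37.90°)sin(-75.10°) + cos(-37.90°)cos(-75.10°)cos(167.70°) = 0.3954
σ = 66.710° → d = Rσ = 6360·1.16431 = 7405 km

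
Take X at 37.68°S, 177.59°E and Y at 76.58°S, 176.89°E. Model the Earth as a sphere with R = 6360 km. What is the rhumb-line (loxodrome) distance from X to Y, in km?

4318 km

Δψ = ln[tan(π/4+φ₂/2)/tan(π/4+φ₁/2)] = -1.4291;  Δφ = -0.6789 rad,  Δλ = -0.0122 rad
q = Δφ/Δψ = 0.4751
d = R·√(Δφ² + q²Δλ²) = 6360·0.67896 = 4318 km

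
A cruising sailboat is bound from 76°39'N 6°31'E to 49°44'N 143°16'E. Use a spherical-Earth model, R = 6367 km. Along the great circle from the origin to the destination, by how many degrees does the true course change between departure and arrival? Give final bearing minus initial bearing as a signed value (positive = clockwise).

At departure: θ₁ = atan2(sin Δλ cos φ₂, cos φ₁ sin φ₂ − sin φ₁ cos φ₂ cos Δλ) = 34.92°
At arrival: θ₂ = atan2(sin Δλ cos φ₁, −cos φ₂ sin φ₁ + sin φ₂ cos φ₁ cos Δλ) = 168.20°
Δθ = θ₂ − θ₁ = +133.3°

+133.3°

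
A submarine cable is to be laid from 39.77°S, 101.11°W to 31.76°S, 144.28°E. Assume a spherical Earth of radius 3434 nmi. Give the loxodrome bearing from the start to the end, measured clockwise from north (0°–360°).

Δψ = ln[tan(π/4+φ₂/2)/tan(π/4+φ₁/2)] = +0.1726
Δλ = -2.0003 rad (taken the short way round)
course = atan2(Δλ, Δψ) = 274.93°

274.9°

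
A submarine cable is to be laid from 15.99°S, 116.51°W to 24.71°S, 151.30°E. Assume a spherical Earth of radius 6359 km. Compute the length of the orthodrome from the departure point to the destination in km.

9468 km

Haversine: a = sin²(Δφ/2)+cos φ₁ cos φ₂ sin²(Δλ/2) = 0.45911;  σ = 2·atan2(√a,√(1−a))
σ = 85.309° → d = Rσ = 6359·1.48892 = 9468 km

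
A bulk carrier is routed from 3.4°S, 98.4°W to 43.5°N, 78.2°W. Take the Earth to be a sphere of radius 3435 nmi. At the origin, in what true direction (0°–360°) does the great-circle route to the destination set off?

θ = atan2( sin Δλ·cos φ₂ ,  cos φ₁ sin φ₂ − sin φ₁ cos φ₂ cos Δλ )
  = atan2(+0.2505, +0.7275) = 19.00°

19.0°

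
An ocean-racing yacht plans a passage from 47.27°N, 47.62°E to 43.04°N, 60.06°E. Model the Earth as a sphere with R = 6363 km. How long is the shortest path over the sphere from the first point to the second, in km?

1080 km

cos σ = sin φ₁ sin φ₂ + cos φ₁ cos φ₂ cos Δλ
      = sin(47.27°)sin(43.04°) + cos(47.27°)cos(43.04°)cos(12.44°) = 0.9856
σ = 9.724° → d = Rσ = 6363·0.16972 = 1080 km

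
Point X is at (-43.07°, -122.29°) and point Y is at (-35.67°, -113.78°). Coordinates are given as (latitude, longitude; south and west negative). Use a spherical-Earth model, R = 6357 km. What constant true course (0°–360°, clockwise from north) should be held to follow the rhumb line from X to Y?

41.6°

Δψ = ln[tan(π/4+φ₂/2)/tan(π/4+φ₁/2)] = +0.1673
Δλ = +0.1485 rad (taken the short way round)
course = atan2(Δλ, Δψ) = 41.59°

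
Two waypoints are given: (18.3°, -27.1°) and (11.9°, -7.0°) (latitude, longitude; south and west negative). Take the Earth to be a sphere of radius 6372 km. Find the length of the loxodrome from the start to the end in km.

Rhumb course C = atan2(Δλ, Δψ) with Δψ = ln[tan(π/4+φ₂/2)/tan(π/4+φ₁/2)] = -0.1158, Δλ = +0.3508 → C = 108.26°
d = R·|Δφ| / |cos C| = 6372·0.11170 / 0.31337 = 2271 km

2271 km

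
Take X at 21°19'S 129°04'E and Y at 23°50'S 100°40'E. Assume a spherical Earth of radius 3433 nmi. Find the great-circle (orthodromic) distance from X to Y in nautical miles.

1576 nmi

Haversine: a = sin²(Δφ/2)+cos φ₁ cos φ₂ sin²(Δλ/2) = 0.05176;  σ = 2·atan2(√a,√(1−a))
σ = 26.301° → d = Rσ = 3433·0.45904 = 1576 nmi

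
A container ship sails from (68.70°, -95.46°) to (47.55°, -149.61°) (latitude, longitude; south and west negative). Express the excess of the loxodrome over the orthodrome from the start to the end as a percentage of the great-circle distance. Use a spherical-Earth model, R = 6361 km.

2.8%

Great circle: σ = 0.5898 rad → d_gc = Rσ = 3751.7 km
Rhumb: Δφ = -0.3691, Δλ = -0.9451, Δψ = -0.7253, q = Δφ/Δψ = 0.5090 → d_rh = R√(Δφ²+q²Δλ²) = 3856.9 km
Excess = (3856.9 − 3751.7) / 3751.7 = 105.2 / 3751.7 = 2.80% ≈ 2.8%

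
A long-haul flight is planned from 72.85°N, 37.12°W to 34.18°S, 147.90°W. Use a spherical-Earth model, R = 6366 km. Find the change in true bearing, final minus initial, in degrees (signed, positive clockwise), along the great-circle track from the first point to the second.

At departure: θ₁ = atan2(sin Δλ cos φ₂, cos φ₁ sin φ₂ − sin φ₁ cos φ₂ cos Δλ) = 278.44°
At arrival: θ₂ = atan2(sin Δλ cos φ₁, −cos φ₂ sin φ₁ + sin φ₂ cos φ₁ cos Δλ) = 200.65°
Δθ = θ₂ − θ₁ = -77.8°

-77.8°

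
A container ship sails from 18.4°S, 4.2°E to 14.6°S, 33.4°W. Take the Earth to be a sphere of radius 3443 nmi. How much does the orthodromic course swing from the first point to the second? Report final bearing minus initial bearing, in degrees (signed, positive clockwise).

Initial bearing θ₁ = atan2(sin Δλ cos φ₂, cos φ₁ sin φ₂ − sin φ₁ cos φ₂ cos Δλ) = 270.27°
Final bearing θ₂ = (initial bearing from the destination back to the start) + 180° = 281.33°
Δθ = θ₂ − θ₁ = +11.1°

+11.1°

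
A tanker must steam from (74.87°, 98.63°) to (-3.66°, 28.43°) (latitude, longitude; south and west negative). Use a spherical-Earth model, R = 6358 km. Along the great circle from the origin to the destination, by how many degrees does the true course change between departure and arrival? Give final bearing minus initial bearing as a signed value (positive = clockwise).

Initial bearing θ₁ = atan2(sin Δλ cos φ₂, cos φ₁ sin φ₂ − sin φ₁ cos φ₂ cos Δλ) = 249.93°
Final bearing θ₂ = (initial bearing from the destination back to the start) + 180° = 194.22°
Δθ = θ₂ − θ₁ = -55.7°

-55.7°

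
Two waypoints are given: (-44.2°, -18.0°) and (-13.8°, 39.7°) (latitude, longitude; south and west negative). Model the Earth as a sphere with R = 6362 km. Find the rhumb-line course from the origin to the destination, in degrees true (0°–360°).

Meridional parts: M(φ₁)=-0.8618, M(φ₂)=-0.2432 → ΔM = +0.6185;  Δλ = +1.0071 rad
tan C = Δλ / ΔM = +1.6281 → C = 58.44°

58.4°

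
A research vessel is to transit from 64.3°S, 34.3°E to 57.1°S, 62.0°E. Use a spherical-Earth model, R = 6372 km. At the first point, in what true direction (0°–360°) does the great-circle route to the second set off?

N = sin Δλ·cos φ₂ = +0.2525;  D = cos φ₁ sin φ₂ − sin φ₁ cos φ₂ cos Δλ = +0.0692
initial course = atan2(N, D) = 74.66°

74.7°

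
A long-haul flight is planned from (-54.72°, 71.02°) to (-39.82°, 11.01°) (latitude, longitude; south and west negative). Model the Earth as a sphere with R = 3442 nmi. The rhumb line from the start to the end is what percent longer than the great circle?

2.7%

Great circle: σ = 0.7310 rad → d_gc = Rσ = 2516.1 nmi
Rhumb: Δφ = +0.2601, Δλ = -1.0474, Δψ = +0.3869, q = Δφ/Δψ = 0.6721 → d_rh = R√(Δφ²+q²Δλ²) = 2583.0 nmi
Excess = (2583.0 − 2516.1) / 2516.1 = 66.9 / 2516.1 = 2.66% ≈ 2.7%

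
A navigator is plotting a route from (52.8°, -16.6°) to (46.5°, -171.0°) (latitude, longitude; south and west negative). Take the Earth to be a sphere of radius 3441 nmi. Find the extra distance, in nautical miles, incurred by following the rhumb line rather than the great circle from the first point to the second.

Great circle: cos σ = sin φ₁ sin φ₂ + cos φ₁ cos φ₂ cos Δλ,  σ = 1.3669 rad → d_gc = 4703.6 nmi
Rhumb line: Δψ = -0.1702, q = Δφ/Δψ = 0.6462, d_rh = R√(Δφ²+q²Δλ²) = 6004.2 nmi
Excess = 6004.2 − 4703.6 = 1300.6 ≈ 1301 nmi

1301 nmi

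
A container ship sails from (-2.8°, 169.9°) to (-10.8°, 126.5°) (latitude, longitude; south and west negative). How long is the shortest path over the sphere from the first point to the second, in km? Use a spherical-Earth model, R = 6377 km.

cos σ = sin φ₁ sin φ₂ + cos φ₁ cos φ₂ cos Δλ
      = sin(-2.80°)sin(-10.80°) + cos(-2.80°)cos(-10.80°)cos(-43.40°) = 0.7220
σ = 43.780° → d = Rσ = 6377·0.76410 = 4873 km

4873 km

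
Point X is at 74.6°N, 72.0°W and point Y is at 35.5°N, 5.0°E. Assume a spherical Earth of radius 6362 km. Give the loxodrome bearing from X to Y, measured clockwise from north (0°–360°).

Meridional parts: M(φ₁)=+2.0010, M(φ₂)=+0.6635 → ΔM = -1.3374;  Δλ = +1.3439 rad
tan C = Δλ / ΔM = -1.0048 → C = 134.86°

134.9°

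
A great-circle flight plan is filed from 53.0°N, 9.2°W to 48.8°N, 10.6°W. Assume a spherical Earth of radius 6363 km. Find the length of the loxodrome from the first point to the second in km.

Rhumb course C = atan2(Δλ, Δψ) with Δψ = ln[tan(π/4+φ₂/2)/tan(π/4+φ₁/2)] = -0.1163, Δλ = -0.0244 → C = 191.86°
d = R·|Δφ| / |cos C| = 6363·0.07330 / 0.97865 = 477 km

477 km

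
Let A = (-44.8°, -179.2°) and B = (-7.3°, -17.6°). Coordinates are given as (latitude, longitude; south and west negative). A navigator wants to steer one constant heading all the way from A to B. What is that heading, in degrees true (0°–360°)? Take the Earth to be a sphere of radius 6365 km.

75.1°

Δψ = ln[tan(π/4+φ₂/2)/tan(π/4+φ₁/2)] = +0.7487
Δλ = +2.8205 rad (taken the short way round)
course = atan2(Δλ, Δψ) = 75.13°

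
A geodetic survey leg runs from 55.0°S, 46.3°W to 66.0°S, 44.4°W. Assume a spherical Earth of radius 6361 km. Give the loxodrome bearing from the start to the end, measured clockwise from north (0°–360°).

Δψ = ln[tan(π/4+φ₂/2)/tan(π/4+φ₁/2)] = -0.3943
Δλ = +0.0332 rad (taken the short way round)
course = atan2(Δλ, Δψ) = 175.19°

175.2°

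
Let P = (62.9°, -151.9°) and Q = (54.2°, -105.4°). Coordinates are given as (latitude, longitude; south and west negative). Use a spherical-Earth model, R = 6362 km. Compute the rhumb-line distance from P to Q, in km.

Rhumb course C = atan2(Δλ, Δψ) with Δψ = ln[tan(π/4+φ₂/2)/tan(π/4+φ₁/2)] = -0.2928, Δλ = +0.8116 → C = 109.84°
d = R·|Δφ| / |cos C| = 6362·0.15184 / 0.33939 = 2846 km

2846 km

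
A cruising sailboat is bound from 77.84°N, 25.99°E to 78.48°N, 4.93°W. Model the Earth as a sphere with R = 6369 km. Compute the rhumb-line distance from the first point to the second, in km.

709 km

Δψ = ln[tan(π/4+φ₂/2)/tan(π/4+φ₁/2)] = +0.0545;  Δφ = +0.0112 rad,  Δλ = -0.5397 rad
q = Δφ/Δψ = 0.2051
d = R·√(Δφ² + q²Δλ²) = 6369·0.11126 = 709 km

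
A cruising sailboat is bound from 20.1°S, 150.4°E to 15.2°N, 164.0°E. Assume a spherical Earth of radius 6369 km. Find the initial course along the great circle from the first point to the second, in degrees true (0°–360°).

θ = atan2( sin Δλ·cos φ₂ ,  cos φ₁ sin φ₂ − sin φ₁ cos φ₂ cos Δλ )
  = atan2(+0.2269, +0.5686) = 21.76°

21.8°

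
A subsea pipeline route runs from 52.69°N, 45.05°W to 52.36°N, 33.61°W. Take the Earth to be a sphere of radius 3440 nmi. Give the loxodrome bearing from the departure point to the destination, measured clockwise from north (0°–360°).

Meridional parts: M(φ₁)=+1.0859, M(φ₂)=+1.0764 → ΔM = -0.0095;  Δλ = +0.1997 rad
tan C = Δλ / ΔM = -21.0916 → C = 92.71°

92.7°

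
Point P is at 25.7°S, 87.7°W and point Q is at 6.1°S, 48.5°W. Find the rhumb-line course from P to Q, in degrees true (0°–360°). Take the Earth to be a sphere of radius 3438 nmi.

62.4°

Meridional parts: M(φ₁)=-0.4644, M(φ₂)=-0.1067 → ΔM = +0.3577;  Δλ = +0.6842 rad
tan C = Δλ / ΔM = +1.9125 → C = 62.40°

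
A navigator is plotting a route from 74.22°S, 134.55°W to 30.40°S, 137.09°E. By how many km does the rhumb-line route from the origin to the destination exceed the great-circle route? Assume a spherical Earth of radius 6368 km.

478 km

Great circle: cos σ = sin φ₁ sin φ₂ + cos φ₁ cos φ₂ cos Δλ,  σ = 1.0545 rad → d_gc = 6715.0 km
Rhumb line: Δψ = +1.4189, q = Δφ/Δψ = 0.5390, d_rh = R√(Δφ²+q²Δλ²) = 7193.0 km
Excess = 7193.0 − 6715.0 = 478.0 ≈ 478 km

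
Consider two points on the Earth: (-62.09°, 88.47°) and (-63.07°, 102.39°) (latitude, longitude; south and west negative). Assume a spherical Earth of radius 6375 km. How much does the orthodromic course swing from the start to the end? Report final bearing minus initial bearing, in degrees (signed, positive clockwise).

-12.4°

At departure: θ₁ = atan2(sin Δλ cos φ₂, cos φ₁ sin φ₂ − sin φ₁ cos φ₂ cos Δλ) = 104.83°
At arrival: θ₂ = atan2(sin Δλ cos φ₁, −cos φ₂ sin φ₁ + sin φ₂ cos φ₁ cos Δλ) = 92.47°
Δθ = θ₂ − θ₁ = -12.4°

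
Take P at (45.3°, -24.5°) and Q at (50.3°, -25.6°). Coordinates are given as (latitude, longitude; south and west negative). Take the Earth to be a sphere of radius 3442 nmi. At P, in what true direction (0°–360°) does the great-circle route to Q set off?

352.0°

N = sin Δλ·cos φ₂ = -0.0123;  D = cos φ₁ sin φ₂ − sin φ₁ cos φ₂ cos Δλ = +0.0872
initial course = atan2(N, D) = 352.00°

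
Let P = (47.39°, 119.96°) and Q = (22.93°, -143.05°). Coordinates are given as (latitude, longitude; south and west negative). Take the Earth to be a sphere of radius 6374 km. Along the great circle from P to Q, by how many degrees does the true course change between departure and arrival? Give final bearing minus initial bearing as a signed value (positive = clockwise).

+67.3°

At departure: θ₁ = atan2(sin Δλ cos φ₂, cos φ₁ sin φ₂ − sin φ₁ cos φ₂ cos Δλ) = 69.25°
At arrival: θ₂ = atan2(sin Δλ cos φ₁, −cos φ₂ sin φ₁ + sin φ₂ cos φ₁ cos Δλ) = 136.57°
Δθ = θ₂ − θ₁ = +67.3°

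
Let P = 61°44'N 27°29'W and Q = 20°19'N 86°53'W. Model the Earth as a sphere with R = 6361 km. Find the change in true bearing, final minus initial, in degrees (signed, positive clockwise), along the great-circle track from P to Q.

-43.6°

At departure: θ₁ = atan2(sin Δλ cos φ₂, cos φ₁ sin φ₂ − sin φ₁ cos φ₂ cos Δλ) = 252.40°
At arrival: θ₂ = atan2(sin Δλ cos φ₁, −cos φ₂ sin φ₁ + sin φ₂ cos φ₁ cos Δλ) = 208.77°
Δθ = θ₂ − θ₁ = -43.6°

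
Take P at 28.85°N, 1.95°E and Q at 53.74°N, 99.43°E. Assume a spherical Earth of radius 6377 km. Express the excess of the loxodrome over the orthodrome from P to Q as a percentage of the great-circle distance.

6.6%

Great circle: σ = 1.2433 rad → d_gc = Rσ = 7928.8 km
Rhumb: Δφ = +0.4344, Δλ = +1.7013, Δψ = +0.5902, q = Δφ/Δψ = 0.7360 → d_rh = R√(Δφ²+q²Δλ²) = 8452.3 km
Excess = (8452.3 − 7928.8) / 7928.8 = 523.5 / 7928.8 = 6.60% ≈ 6.6%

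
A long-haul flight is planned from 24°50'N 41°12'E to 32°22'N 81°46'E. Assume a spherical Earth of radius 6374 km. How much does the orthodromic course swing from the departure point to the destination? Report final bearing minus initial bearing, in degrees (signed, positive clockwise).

+20.1°

Initial bearing θ₁ = atan2(sin Δλ cos φ₂, cos φ₁ sin φ₂ − sin φ₁ cos φ₂ cos Δλ) = 68.50°
Final bearing θ₂ = (initial bearing from the destination back to the start) + 180° = 88.61°
Δθ = θ₂ − θ₁ = +20.1°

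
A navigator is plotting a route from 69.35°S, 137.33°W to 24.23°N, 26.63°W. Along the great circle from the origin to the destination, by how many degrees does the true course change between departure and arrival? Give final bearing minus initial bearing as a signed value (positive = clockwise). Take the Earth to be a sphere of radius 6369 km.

-78.1°

At departure: θ₁ = atan2(sin Δλ cos φ₂, cos φ₁ sin φ₂ − sin φ₁ cos φ₂ cos Δλ) = 100.42°
At arrival: θ₂ = atan2(sin Δλ cos φ₁, −cos φ₂ sin φ₁ + sin φ₂ cos φ₁ cos Δλ) = 22.36°
Δθ = θ₂ − θ₁ = -78.1°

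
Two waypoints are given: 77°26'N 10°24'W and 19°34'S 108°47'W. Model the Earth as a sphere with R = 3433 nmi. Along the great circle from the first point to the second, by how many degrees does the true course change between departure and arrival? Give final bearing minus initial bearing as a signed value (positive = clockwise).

At departure: θ₁ = atan2(sin Δλ cos φ₂, cos φ₁ sin φ₂ − sin φ₁ cos φ₂ cos Δλ) = 273.76°
At arrival: θ₂ = atan2(sin Δλ cos φ₁, −cos φ₂ sin φ₁ + sin φ₂ cos φ₁ cos Δλ) = 193.32°
Δθ = θ₂ − θ₁ = -80.4°

-80.4°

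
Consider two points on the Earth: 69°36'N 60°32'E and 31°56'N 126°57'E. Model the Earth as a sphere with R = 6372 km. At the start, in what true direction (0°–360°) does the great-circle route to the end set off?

99.8°

N = sin Δλ·cos φ₂ = +0.7778;  D = cos φ₁ sin φ₂ − sin φ₁ cos φ₂ cos Δλ = -0.1339
initial course = atan2(N, D) = 99.77°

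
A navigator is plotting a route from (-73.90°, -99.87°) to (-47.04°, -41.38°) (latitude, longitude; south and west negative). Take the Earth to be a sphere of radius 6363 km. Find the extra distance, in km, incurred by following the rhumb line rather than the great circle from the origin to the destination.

139 km

Great circle: cos σ = sin φ₁ sin φ₂ + cos φ₁ cos φ₂ cos Δλ,  σ = 0.6403 rad → d_gc = 4074.4 km
Rhumb line: Δψ = +1.0233, q = Δφ/Δψ = 0.4581, d_rh = R√(Δφ²+q²Δλ²) = 4213.5 km
Excess = 4213.5 − 4074.4 = 139.1 ≈ 139 km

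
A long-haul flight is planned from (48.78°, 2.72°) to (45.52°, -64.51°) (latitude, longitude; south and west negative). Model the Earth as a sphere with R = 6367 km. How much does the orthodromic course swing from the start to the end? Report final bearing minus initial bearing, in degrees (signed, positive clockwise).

-52.0°

At departure: θ₁ = atan2(sin Δλ cos φ₂, cos φ₁ sin φ₂ − sin φ₁ cos φ₂ cos Δλ) = 292.39°
At arrival: θ₂ = atan2(sin Δλ cos φ₁, −cos φ₂ sin φ₁ + sin φ₂ cos φ₁ cos Δλ) = 240.41°
Δθ = θ₂ − θ₁ = -52.0°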